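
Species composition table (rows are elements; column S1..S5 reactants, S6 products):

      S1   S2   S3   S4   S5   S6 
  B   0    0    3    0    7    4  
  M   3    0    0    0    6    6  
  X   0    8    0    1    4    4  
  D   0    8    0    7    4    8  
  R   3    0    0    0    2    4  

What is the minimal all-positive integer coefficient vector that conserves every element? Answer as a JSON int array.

B: 6·0+1·0+1·3+4·0+3·7 = 24 | 6·4 = 24
M: 6·3+1·0+1·0+4·0+3·6 = 36 | 6·6 = 36
X: 6·0+1·8+1·0+4·1+3·4 = 24 | 6·4 = 24
D: 6·0+1·8+1·0+4·7+3·4 = 48 | 6·8 = 48
R: 6·3+1·0+1·0+4·0+3·2 = 24 | 6·4 = 24
gcd(6,1,1,4,3,6) = 1

Coefficients: [6, 1, 1, 4, 3, 6]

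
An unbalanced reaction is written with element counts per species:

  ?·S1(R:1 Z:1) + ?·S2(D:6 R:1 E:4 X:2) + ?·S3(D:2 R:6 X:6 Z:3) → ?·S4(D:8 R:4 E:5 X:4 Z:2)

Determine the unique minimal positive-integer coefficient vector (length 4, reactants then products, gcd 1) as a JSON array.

Coefficients: [5, 5, 1, 4]

D: 5·0+5·6+1·2 = 32 | 4·8 = 32
R: 5·1+5·1+1·6 = 16 | 4·4 = 16
E: 5·0+5·4+1·0 = 20 | 4·5 = 20
X: 5·0+5·2+1·6 = 16 | 4·4 = 16
Z: 5·1+5·0+1·3 = 8 | 4·2 = 8
gcd(5,5,1,4) = 1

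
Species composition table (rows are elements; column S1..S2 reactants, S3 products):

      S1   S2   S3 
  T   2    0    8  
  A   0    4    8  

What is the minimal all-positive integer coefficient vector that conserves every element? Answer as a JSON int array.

Coefficients: [4, 2, 1]

T: 4·2+2·0 = 8 | 1·8 = 8
A: 4·0+2·4 = 8 | 1·8 = 8
gcd(4,2,1) = 1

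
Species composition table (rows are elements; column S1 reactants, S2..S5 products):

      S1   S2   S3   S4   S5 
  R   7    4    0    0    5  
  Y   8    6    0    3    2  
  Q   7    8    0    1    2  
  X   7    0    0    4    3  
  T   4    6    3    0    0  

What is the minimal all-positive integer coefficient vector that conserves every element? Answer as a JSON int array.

Coefficients: [6, 3, 2, 6, 6]

R: 6·7 = 42 | 3·4+2·0+6·0+6·5 = 42
Y: 6·8 = 48 | 3·6+2·0+6·3+6·2 = 48
Q: 6·7 = 42 | 3·8+2·0+6·1+6·2 = 42
X: 6·7 = 42 | 3·0+2·0+6·4+6·3 = 42
T: 6·4 = 24 | 3·6+2·3+6·0+6·0 = 24
gcd(6,3,2,6,6) = 1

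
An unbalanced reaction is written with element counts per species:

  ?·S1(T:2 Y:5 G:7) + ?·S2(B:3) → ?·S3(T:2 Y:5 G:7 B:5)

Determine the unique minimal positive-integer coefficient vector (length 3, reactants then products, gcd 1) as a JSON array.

Coefficients: [3, 5, 3]

T: 3·2+5·0 = 6 | 3·2 = 6
Y: 3·5+5·0 = 15 | 3·5 = 15
G: 3·7+5·0 = 21 | 3·7 = 21
B: 3·0+5·3 = 15 | 3·5 = 15
gcd(3,5,3) = 1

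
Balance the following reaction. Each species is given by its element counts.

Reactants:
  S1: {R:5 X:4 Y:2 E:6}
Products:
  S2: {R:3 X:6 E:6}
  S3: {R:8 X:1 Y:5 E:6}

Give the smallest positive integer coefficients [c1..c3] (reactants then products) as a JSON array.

Coefficients: [5, 3, 2]

R: 5·5 = 25 | 3·3+2·8 = 25
X: 5·4 = 20 | 3·6+2·1 = 20
Y: 5·2 = 10 | 3·0+2·5 = 10
E: 5·6 = 30 | 3·6+2·6 = 30
gcd(5,3,2) = 1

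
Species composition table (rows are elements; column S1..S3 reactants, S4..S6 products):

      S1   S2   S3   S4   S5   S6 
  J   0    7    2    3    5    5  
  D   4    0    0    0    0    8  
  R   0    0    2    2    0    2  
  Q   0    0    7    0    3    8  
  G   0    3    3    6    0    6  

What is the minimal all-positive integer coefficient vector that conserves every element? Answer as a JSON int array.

J: 2·0+2·7+2·2 = 18 | 1·3+2·5+1·5 = 18
D: 2·4+2·0+2·0 = 8 | 1·0+2·0+1·8 = 8
R: 2·0+2·0+2·2 = 4 | 1·2+2·0+1·2 = 4
Q: 2·0+2·0+2·7 = 14 | 1·0+2·3+1·8 = 14
G: 2·0+2·3+2·3 = 12 | 1·6+2·0+1·6 = 12
gcd(2,2,2,1,2,1) = 1

Coefficients: [2, 2, 2, 1, 2, 1]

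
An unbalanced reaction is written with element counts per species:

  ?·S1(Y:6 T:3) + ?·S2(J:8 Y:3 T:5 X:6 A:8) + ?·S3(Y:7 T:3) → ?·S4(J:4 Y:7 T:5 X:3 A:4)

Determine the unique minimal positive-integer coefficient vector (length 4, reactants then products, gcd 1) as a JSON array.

J: 2·0+3·8+3·0 = 24 | 6·4 = 24
Y: 2·6+3·3+3·7 = 42 | 6·7 = 42
T: 2·3+3·5+3·3 = 30 | 6·5 = 30
X: 2·0+3·6+3·0 = 18 | 6·3 = 18
A: 2·0+3·8+3·0 = 24 | 6·4 = 24
gcd(2,3,3,6) = 1

Coefficients: [2, 3, 3, 6]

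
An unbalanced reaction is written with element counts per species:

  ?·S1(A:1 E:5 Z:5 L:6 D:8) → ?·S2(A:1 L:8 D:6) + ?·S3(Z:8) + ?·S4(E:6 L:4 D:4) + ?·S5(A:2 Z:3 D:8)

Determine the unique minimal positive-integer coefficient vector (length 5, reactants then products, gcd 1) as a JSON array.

Coefficients: [6, 2, 3, 5, 2]

A: 6·1 = 6 | 2·1+3·0+5·0+2·2 = 6
E: 6·5 = 30 | 2·0+3·0+5·6+2·0 = 30
Z: 6·5 = 30 | 2·0+3·8+5·0+2·3 = 30
L: 6·6 = 36 | 2·8+3·0+5·4+2·0 = 36
D: 6·8 = 48 | 2·6+3·0+5·4+2·8 = 48
gcd(6,2,3,5,2) = 1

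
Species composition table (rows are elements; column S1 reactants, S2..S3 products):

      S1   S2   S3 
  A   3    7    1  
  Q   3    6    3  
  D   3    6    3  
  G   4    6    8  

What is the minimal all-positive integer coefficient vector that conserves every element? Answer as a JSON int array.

Coefficients: [5, 2, 1]

A: 5·3 = 15 | 2·7+1·1 = 15
Q: 5·3 = 15 | 2·6+1·3 = 15
D: 5·3 = 15 | 2·6+1·3 = 15
G: 5·4 = 20 | 2·6+1·8 = 20
gcd(5,2,1) = 1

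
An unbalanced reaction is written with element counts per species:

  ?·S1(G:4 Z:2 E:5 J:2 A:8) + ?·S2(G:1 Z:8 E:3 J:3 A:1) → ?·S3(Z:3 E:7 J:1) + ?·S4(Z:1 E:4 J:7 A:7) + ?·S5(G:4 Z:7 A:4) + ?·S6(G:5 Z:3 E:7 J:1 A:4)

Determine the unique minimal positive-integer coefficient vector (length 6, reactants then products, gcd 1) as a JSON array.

G: 5·4+5·1 = 25 | 3·0+3·0+5·4+1·5 = 25
Z: 5·2+5·8 = 50 | 3·3+3·1+5·7+1·3 = 50
E: 5·5+5·3 = 40 | 3·7+3·4+5·0+1·7 = 40
J: 5·2+5·3 = 25 | 3·1+3·7+5·0+1·1 = 25
A: 5·8+5·1 = 45 | 3·0+3·7+5·4+1·4 = 45
gcd(5,5,3,3,5,1) = 1

Coefficients: [5, 5, 3, 3, 5, 1]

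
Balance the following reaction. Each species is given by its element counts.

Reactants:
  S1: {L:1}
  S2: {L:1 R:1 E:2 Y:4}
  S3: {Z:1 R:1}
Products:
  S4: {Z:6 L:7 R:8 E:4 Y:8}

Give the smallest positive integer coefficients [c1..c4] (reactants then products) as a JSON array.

Coefficients: [5, 2, 6, 1]

Z: 5·0+2·0+6·1 = 6 | 1·6 = 6
L: 5·1+2·1+6·0 = 7 | 1·7 = 7
R: 5·0+2·1+6·1 = 8 | 1·8 = 8
E: 5·0+2·2+6·0 = 4 | 1·4 = 4
Y: 5·0+2·4+6·0 = 8 | 1·8 = 8
gcd(5,2,6,1) = 1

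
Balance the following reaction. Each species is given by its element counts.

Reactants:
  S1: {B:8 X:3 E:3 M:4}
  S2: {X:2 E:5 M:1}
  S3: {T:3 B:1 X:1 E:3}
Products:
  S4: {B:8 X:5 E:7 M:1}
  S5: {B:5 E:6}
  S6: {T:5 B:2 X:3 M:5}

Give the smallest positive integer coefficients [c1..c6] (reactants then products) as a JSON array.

Coefficients: [4, 1, 5, 2, 3, 3]

T: 4·0+1·0+5·3 = 15 | 2·0+3·0+3·5 = 15
B: 4·8+1·0+5·1 = 37 | 2·8+3·5+3·2 = 37
X: 4·3+1·2+5·1 = 19 | 2·5+3·0+3·3 = 19
E: 4·3+1·5+5·3 = 32 | 2·7+3·6+3·0 = 32
M: 4·4+1·1+5·0 = 17 | 2·1+3·0+3·5 = 17
gcd(4,1,5,2,3,3) = 1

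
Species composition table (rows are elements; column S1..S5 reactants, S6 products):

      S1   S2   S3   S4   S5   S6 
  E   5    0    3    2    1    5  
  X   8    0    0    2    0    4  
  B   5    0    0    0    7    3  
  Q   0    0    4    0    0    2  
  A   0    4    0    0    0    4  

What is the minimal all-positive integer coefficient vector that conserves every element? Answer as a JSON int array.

E: 1·5+4·0+2·3+4·2+1·1 = 20 | 4·5 = 20
X: 1·8+4·0+2·0+4·2+1·0 = 16 | 4·4 = 16
B: 1·5+4·0+2·0+4·0+1·7 = 12 | 4·3 = 12
Q: 1·0+4·0+2·4+4·0+1·0 = 8 | 4·2 = 8
A: 1·0+4·4+2·0+4·0+1·0 = 16 | 4·4 = 16
gcd(1,4,2,4,1,4) = 1

Coefficients: [1, 4, 2, 4, 1, 4]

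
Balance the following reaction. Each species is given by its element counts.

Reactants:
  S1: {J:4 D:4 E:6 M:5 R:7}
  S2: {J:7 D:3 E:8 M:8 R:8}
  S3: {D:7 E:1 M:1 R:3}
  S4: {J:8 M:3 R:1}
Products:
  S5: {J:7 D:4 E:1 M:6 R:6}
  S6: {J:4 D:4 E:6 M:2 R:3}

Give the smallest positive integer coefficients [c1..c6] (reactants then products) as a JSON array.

Coefficients: [3, 1, 3, 4, 5, 4]

J: 3·4+1·7+3·0+4·8 = 51 | 5·7+4·4 = 51
D: 3·4+1·3+3·7+4·0 = 36 | 5·4+4·4 = 36
E: 3·6+1·8+3·1+4·0 = 29 | 5·1+4·6 = 29
M: 3·5+1·8+3·1+4·3 = 38 | 5·6+4·2 = 38
R: 3·7+1·8+3·3+4·1 = 42 | 5·6+4·3 = 42
gcd(3,1,3,4,5,4) = 1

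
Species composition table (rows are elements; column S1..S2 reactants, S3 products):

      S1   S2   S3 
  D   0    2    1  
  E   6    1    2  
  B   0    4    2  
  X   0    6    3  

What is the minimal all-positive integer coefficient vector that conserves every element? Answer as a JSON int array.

Coefficients: [1, 2, 4]

D: 1·0+2·2 = 4 | 4·1 = 4
E: 1·6+2·1 = 8 | 4·2 = 8
B: 1·0+2·4 = 8 | 4·2 = 8
X: 1·0+2·6 = 12 | 4·3 = 12
gcd(1,2,4) = 1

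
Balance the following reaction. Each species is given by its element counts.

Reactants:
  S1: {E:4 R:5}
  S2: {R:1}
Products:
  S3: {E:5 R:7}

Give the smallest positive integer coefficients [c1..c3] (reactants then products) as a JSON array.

E: 5·4+3·0 = 20 | 4·5 = 20
R: 5·5+3·1 = 28 | 4·7 = 28
gcd(5,3,4) = 1

Coefficients: [5, 3, 4]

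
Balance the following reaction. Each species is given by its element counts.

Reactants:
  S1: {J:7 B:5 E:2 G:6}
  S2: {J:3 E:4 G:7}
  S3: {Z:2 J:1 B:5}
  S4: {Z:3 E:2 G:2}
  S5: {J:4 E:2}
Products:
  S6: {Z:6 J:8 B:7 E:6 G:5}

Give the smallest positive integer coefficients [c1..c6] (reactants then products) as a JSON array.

Z: 1·0+1·0+6·2+6·3+6·0 = 30 | 5·6 = 30
J: 1·7+1·3+6·1+6·0+6·4 = 40 | 5·8 = 40
B: 1·5+1·0+6·5+6·0+6·0 = 35 | 5·7 = 35
E: 1·2+1·4+6·0+6·2+6·2 = 30 | 5·6 = 30
G: 1·6+1·7+6·0+6·2+6·0 = 25 | 5·5 = 25
gcd(1,1,6,6,6,5) = 1

Coefficients: [1, 1, 6, 6, 6, 5]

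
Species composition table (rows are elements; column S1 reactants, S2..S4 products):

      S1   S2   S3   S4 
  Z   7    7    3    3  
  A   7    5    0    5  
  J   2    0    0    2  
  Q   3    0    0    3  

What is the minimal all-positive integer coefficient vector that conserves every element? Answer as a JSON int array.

Z: 5·7 = 35 | 2·7+2·3+5·3 = 35
A: 5·7 = 35 | 2·5+2·0+5·5 = 35
J: 5·2 = 10 | 2·0+2·0+5·2 = 10
Q: 5·3 = 15 | 2·0+2·0+5·3 = 15
gcd(5,2,2,5) = 1

Coefficients: [5, 2, 2, 5]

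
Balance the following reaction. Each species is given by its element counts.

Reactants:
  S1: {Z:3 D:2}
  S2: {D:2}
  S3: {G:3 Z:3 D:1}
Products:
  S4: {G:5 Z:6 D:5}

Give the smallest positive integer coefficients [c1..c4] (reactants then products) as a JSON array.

G: 1·0+4·0+5·3 = 15 | 3·5 = 15
Z: 1·3+4·0+5·3 = 18 | 3·6 = 18
D: 1·2+4·2+5·1 = 15 | 3·5 = 15
gcd(1,4,5,3) = 1

Coefficients: [1, 4, 5, 3]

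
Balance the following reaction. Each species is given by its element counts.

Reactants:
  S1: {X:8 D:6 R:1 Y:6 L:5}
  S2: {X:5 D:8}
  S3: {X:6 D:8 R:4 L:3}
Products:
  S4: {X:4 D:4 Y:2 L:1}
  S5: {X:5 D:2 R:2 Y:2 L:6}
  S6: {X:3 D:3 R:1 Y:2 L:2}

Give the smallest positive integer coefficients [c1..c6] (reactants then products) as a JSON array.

X: 4·8+1·5+1·6 = 43 | 5·4+1·5+6·3 = 43
D: 4·6+1·8+1·8 = 40 | 5·4+1·2+6·3 = 40
R: 4·1+1·0+1·4 = 8 | 5·0+1·2+6·1 = 8
Y: 4·6+1·0+1·0 = 24 | 5·2+1·2+6·2 = 24
L: 4·5+1·0+1·3 = 23 | 5·1+1·6+6·2 = 23
gcd(4,1,1,5,1,6) = 1

Coefficients: [4, 1, 1, 5, 1, 6]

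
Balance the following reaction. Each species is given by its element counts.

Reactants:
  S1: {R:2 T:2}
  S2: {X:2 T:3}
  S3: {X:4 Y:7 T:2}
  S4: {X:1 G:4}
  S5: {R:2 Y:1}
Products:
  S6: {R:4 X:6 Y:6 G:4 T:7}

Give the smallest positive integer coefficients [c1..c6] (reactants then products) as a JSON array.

R: 5·2+4·0+3·0+4·0+3·2 = 16 | 4·4 = 16
X: 5·0+4·2+3·4+4·1+3·0 = 24 | 4·6 = 24
Y: 5·0+4·0+3·7+4·0+3·1 = 24 | 4·6 = 24
G: 5·0+4·0+3·0+4·4+3·0 = 16 | 4·4 = 16
T: 5·2+4·3+3·2+4·0+3·0 = 28 | 4·7 = 28
gcd(5,4,3,4,3,4) = 1

Coefficients: [5, 4, 3, 4, 3, 4]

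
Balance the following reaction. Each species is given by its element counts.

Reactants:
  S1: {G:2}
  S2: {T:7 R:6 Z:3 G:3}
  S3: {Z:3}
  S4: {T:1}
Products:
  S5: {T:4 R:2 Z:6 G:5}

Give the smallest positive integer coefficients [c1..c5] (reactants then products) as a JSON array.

T: 6·0+1·7+5·0+5·1 = 12 | 3·4 = 12
R: 6·0+1·6+5·0+5·0 = 6 | 3·2 = 6
Z: 6·0+1·3+5·3+5·0 = 18 | 3·6 = 18
G: 6·2+1·3+5·0+5·0 = 15 | 3·5 = 15
gcd(6,1,5,5,3) = 1

Coefficients: [6, 1, 5, 5, 3]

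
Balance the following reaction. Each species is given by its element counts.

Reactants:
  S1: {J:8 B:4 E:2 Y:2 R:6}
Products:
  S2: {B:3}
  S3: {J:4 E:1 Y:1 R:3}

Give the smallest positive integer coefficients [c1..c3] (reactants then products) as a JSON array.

J: 3·8 = 24 | 4·0+6·4 = 24
B: 3·4 = 12 | 4·3+6·0 = 12
E: 3·2 = 6 | 4·0+6·1 = 6
Y: 3·2 = 6 | 4·0+6·1 = 6
R: 3·6 = 18 | 4·0+6·3 = 18
gcd(3,4,6) = 1

Coefficients: [3, 4, 6]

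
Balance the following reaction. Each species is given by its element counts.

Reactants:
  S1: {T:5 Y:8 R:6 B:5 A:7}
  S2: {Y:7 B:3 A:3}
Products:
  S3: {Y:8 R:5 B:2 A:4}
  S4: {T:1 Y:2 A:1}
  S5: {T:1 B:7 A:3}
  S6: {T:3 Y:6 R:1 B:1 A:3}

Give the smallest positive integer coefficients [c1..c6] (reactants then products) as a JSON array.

T: 5·5+6·0 = 25 | 5·0+6·1+4·1+5·3 = 25
Y: 5·8+6·7 = 82 | 5·8+6·2+4·0+5·6 = 82
R: 5·6+6·0 = 30 | 5·5+6·0+4·0+5·1 = 30
B: 5·5+6·3 = 43 | 5·2+6·0+4·7+5·1 = 43
A: 5·7+6·3 = 53 | 5·4+6·1+4·3+5·3 = 53
gcd(5,6,5,6,4,5) = 1

Coefficients: [5, 6, 5, 6, 4, 5]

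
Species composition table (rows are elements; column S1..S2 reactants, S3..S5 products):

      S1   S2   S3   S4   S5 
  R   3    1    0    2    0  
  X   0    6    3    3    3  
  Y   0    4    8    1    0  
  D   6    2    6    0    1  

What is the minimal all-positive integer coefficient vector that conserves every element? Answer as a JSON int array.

R: 1·3+5·1 = 8 | 2·0+4·2+4·0 = 8
X: 1·0+5·6 = 30 | 2·3+4·3+4·3 = 30
Y: 1·0+5·4 = 20 | 2·8+4·1+4·0 = 20
D: 1·6+5·2 = 16 | 2·6+4·0+4·1 = 16
gcd(1,5,2,4,4) = 1

Coefficients: [1, 5, 2, 4, 4]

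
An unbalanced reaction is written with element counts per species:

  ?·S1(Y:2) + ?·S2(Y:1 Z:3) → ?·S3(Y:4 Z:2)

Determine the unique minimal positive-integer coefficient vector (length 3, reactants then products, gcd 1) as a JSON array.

Coefficients: [5, 2, 3]

Y: 5·2+2·1 = 12 | 3·4 = 12
Z: 5·0+2·3 = 6 | 3·2 = 6
gcd(5,2,3) = 1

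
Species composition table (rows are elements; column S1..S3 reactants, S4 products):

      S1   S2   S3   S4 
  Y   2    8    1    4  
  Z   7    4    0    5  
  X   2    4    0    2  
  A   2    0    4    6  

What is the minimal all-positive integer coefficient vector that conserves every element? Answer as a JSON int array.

Coefficients: [3, 1, 6, 5]

Y: 3·2+1·8+6·1 = 20 | 5·4 = 20
Z: 3·7+1·4+6·0 = 25 | 5·5 = 25
X: 3·2+1·4+6·0 = 10 | 5·2 = 10
A: 3·2+1·0+6·4 = 30 | 5·6 = 30
gcd(3,1,6,5) = 1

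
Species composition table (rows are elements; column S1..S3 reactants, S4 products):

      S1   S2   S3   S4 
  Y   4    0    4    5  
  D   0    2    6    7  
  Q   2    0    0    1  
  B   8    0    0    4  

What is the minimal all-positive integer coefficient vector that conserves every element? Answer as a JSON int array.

Coefficients: [2, 5, 3, 4]

Y: 2·4+5·0+3·4 = 20 | 4·5 = 20
D: 2·0+5·2+3·6 = 28 | 4·7 = 28
Q: 2·2+5·0+3·0 = 4 | 4·1 = 4
B: 2·8+5·0+3·0 = 16 | 4·4 = 16
gcd(2,5,3,4) = 1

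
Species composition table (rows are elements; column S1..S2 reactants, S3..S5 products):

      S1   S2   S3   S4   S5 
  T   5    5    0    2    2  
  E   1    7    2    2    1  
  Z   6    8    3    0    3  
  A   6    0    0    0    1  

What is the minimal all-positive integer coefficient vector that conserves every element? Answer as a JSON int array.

Coefficients: [1, 3, 4, 4, 6]

T: 1·5+3·5 = 20 | 4·0+4·2+6·2 = 20
E: 1·1+3·7 = 22 | 4·2+4·2+6·1 = 22
Z: 1·6+3·8 = 30 | 4·3+4·0+6·3 = 30
A: 1·6+3·0 = 6 | 4·0+4·0+6·1 = 6
gcd(1,3,4,4,6) = 1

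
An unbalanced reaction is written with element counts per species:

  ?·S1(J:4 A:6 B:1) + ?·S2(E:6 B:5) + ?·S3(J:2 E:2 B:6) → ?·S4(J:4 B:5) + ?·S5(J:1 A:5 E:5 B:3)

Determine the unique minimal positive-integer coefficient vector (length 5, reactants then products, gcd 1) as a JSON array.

J: 5·4+4·0+3·2 = 26 | 5·4+6·1 = 26
A: 5·6+4·0+3·0 = 30 | 5·0+6·5 = 30
E: 5·0+4·6+3·2 = 30 | 5·0+6·5 = 30
B: 5·1+4·5+3·6 = 43 | 5·5+6·3 = 43
gcd(5,4,3,5,6) = 1

Coefficients: [5, 4, 3, 5, 6]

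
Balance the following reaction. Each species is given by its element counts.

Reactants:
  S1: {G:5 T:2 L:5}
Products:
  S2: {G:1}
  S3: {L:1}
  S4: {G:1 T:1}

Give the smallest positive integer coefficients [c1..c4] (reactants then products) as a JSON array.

Coefficients: [1, 3, 5, 2]

G: 1·5 = 5 | 3·1+5·0+2·1 = 5
T: 1·2 = 2 | 3·0+5·0+2·1 = 2
L: 1·5 = 5 | 3·0+5·1+2·0 = 5
gcd(1,3,5,2) = 1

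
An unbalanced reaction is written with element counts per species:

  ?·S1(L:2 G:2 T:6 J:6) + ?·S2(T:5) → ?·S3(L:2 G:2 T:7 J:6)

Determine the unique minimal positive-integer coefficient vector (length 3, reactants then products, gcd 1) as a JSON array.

L: 5·2+1·0 = 10 | 5·2 = 10
G: 5·2+1·0 = 10 | 5·2 = 10
T: 5·6+1·5 = 35 | 5·7 = 35
J: 5·6+1·0 = 30 | 5·6 = 30
gcd(5,1,5) = 1

Coefficients: [5, 1, 5]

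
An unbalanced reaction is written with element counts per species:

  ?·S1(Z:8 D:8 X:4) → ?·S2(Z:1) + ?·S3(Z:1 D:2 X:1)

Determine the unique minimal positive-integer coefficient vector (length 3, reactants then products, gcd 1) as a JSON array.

Z: 1·8 = 8 | 4·1+4·1 = 8
D: 1·8 = 8 | 4·0+4·2 = 8
X: 1·4 = 4 | 4·0+4·1 = 4
gcd(1,4,4) = 1

Coefficients: [1, 4, 4]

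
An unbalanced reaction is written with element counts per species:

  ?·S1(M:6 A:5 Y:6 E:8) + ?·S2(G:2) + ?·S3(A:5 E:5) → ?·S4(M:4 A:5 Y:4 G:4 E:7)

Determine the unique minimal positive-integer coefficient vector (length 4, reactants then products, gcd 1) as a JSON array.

Coefficients: [2, 6, 1, 3]

M: 2·6+6·0+1·0 = 12 | 3·4 = 12
A: 2·5+6·0+1·5 = 15 | 3·5 = 15
Y: 2·6+6·0+1·0 = 12 | 3·4 = 12
G: 2·0+6·2+1·0 = 12 | 3·4 = 12
E: 2·8+6·0+1·5 = 21 | 3·7 = 21
gcd(2,6,1,3) = 1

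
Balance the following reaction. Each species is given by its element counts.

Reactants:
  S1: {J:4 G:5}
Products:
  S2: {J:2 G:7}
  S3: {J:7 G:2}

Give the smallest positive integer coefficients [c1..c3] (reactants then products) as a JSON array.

J: 5·4 = 20 | 3·2+2·7 = 20
G: 5·5 = 25 | 3·7+2·2 = 25
gcd(5,3,2) = 1

Coefficients: [5, 3, 2]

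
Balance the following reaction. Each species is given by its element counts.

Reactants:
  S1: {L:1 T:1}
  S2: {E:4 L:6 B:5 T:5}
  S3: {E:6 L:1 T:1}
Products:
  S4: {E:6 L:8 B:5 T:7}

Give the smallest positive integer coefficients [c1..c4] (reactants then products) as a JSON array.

E: 5·0+3·4+1·6 = 18 | 3·6 = 18
L: 5·1+3·6+1·1 = 24 | 3·8 = 24
B: 5·0+3·5+1·0 = 15 | 3·5 = 15
T: 5·1+3·5+1·1 = 21 | 3·7 = 21
gcd(5,3,1,3) = 1

Coefficients: [5, 3, 1, 3]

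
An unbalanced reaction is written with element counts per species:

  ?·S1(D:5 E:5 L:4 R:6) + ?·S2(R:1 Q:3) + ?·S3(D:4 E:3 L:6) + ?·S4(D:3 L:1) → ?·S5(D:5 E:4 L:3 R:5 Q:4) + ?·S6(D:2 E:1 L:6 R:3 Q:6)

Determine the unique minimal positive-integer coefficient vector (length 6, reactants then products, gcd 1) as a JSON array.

Coefficients: [2, 6, 1, 1, 3, 1]

D: 2·5+6·0+1·4+1·3 = 17 | 3·5+1·2 = 17
E: 2·5+6·0+1·3+1·0 = 13 | 3·4+1·1 = 13
L: 2·4+6·0+1·6+1·1 = 15 | 3·3+1·6 = 15
R: 2·6+6·1+1·0+1·0 = 18 | 3·5+1·3 = 18
Q: 2·0+6·3+1·0+1·0 = 18 | 3·4+1·6 = 18
gcd(2,6,1,1,3,1) = 1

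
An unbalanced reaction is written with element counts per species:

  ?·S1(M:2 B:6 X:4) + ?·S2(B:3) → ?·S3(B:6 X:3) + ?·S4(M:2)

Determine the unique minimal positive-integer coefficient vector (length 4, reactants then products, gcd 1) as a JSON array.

Coefficients: [3, 2, 4, 3]

M: 3·2+2·0 = 6 | 4·0+3·2 = 6
B: 3·6+2·3 = 24 | 4·6+3·0 = 24
X: 3·4+2·0 = 12 | 4·3+3·0 = 12
gcd(3,2,4,3) = 1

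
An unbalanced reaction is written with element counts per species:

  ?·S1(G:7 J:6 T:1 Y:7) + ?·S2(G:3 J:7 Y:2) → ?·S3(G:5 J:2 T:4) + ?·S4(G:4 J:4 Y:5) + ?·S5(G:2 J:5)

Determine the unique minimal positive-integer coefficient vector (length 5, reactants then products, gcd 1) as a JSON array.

G: 4·7+1·3 = 31 | 1·5+6·4+1·2 = 31
J: 4·6+1·7 = 31 | 1·2+6·4+1·5 = 31
T: 4·1+1·0 = 4 | 1·4+6·0+1·0 = 4
Y: 4·7+1·2 = 30 | 1·0+6·5+1·0 = 30
gcd(4,1,1,6,1) = 1

Coefficients: [4, 1, 1, 6, 1]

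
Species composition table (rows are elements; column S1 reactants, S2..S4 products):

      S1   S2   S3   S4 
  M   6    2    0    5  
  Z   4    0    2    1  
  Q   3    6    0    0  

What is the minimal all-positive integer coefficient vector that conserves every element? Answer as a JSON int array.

M: 2·6 = 12 | 1·2+3·0+2·5 = 12
Z: 2·4 = 8 | 1·0+3·2+2·1 = 8
Q: 2·3 = 6 | 1·6+3·0+2·0 = 6
gcd(2,1,3,2) = 1

Coefficients: [2, 1, 3, 2]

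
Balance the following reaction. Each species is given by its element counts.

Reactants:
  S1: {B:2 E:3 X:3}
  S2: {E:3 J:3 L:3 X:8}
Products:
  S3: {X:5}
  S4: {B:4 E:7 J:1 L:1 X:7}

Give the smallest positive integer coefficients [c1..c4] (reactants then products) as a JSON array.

Coefficients: [6, 1, 1, 3]

B: 6·2+1·0 = 12 | 1·0+3·4 = 12
E: 6·3+1·3 = 21 | 1·0+3·7 = 21
J: 6·0+1·3 = 3 | 1·0+3·1 = 3
L: 6·0+1·3 = 3 | 1·0+3·1 = 3
X: 6·3+1·8 = 26 | 1·5+3·7 = 26
gcd(6,1,1,3) = 1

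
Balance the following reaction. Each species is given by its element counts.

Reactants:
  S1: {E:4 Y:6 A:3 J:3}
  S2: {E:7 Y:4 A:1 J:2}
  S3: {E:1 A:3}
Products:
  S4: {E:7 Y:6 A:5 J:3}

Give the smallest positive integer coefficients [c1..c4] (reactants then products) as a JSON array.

Coefficients: [4, 3, 5, 6]

E: 4·4+3·7+5·1 = 42 | 6·7 = 42
Y: 4·6+3·4+5·0 = 36 | 6·6 = 36
A: 4·3+3·1+5·3 = 30 | 6·5 = 30
J: 4·3+3·2+5·0 = 18 | 6·3 = 18
gcd(4,3,5,6) = 1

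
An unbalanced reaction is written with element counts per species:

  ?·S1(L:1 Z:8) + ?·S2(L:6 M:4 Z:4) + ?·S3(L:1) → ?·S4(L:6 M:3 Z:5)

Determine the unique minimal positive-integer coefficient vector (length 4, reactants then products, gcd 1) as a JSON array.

Coefficients: [1, 3, 5, 4]

L: 1·1+3·6+5·1 = 24 | 4·6 = 24
M: 1·0+3·4+5·0 = 12 | 4·3 = 12
Z: 1·8+3·4+5·0 = 20 | 4·5 = 20
gcd(1,3,5,4) = 1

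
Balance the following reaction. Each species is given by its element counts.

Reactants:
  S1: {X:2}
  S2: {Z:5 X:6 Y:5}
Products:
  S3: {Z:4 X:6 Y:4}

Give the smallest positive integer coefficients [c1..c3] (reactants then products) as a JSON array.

Coefficients: [3, 4, 5]

Z: 3·0+4·5 = 20 | 5·4 = 20
X: 3·2+4·6 = 30 | 5·6 = 30
Y: 3·0+4·5 = 20 | 5·4 = 20
gcd(3,4,5) = 1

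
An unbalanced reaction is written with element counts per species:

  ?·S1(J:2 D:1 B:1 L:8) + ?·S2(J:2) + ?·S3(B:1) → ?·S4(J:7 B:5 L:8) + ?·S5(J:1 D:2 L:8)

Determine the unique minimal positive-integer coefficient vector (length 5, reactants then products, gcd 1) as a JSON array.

J: 2·2+2·2+3·0 = 8 | 1·7+1·1 = 8
D: 2·1+2·0+3·0 = 2 | 1·0+1·2 = 2
B: 2·1+2·0+3·1 = 5 | 1·5+1·0 = 5
L: 2·8+2·0+3·0 = 16 | 1·8+1·8 = 16
gcd(2,2,3,1,1) = 1

Coefficients: [2, 2, 3, 1, 1]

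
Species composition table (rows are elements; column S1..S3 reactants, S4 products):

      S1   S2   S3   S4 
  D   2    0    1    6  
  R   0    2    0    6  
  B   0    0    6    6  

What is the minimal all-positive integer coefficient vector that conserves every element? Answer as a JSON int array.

Coefficients: [5, 6, 2, 2]

D: 5·2+6·0+2·1 = 12 | 2·6 = 12
R: 5·0+6·2+2·0 = 12 | 2·6 = 12
B: 5·0+6·0+2·6 = 12 | 2·6 = 12
gcd(5,6,2,2) = 1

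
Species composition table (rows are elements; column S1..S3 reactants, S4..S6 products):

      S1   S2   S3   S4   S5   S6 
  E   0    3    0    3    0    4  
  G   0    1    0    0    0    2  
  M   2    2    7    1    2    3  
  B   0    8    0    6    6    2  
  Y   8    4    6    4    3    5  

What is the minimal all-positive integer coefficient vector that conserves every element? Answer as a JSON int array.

E: 1·0+6·3+1·0 = 18 | 2·3+5·0+3·4 = 18
G: 1·0+6·1+1·0 = 6 | 2·0+5·0+3·2 = 6
M: 1·2+6·2+1·7 = 21 | 2·1+5·2+3·3 = 21
B: 1·0+6·8+1·0 = 48 | 2·6+5·6+3·2 = 48
Y: 1·8+6·4+1·6 = 38 | 2·4+5·3+3·5 = 38
gcd(1,6,1,2,5,3) = 1

Coefficients: [1, 6, 1, 2, 5, 3]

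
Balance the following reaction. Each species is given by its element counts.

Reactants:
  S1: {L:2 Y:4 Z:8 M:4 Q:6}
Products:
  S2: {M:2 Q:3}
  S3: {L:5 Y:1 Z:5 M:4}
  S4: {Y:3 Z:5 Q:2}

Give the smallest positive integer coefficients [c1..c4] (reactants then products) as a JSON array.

L: 5·2 = 10 | 6·0+2·5+6·0 = 10
Y: 5·4 = 20 | 6·0+2·1+6·3 = 20
Z: 5·8 = 40 | 6·0+2·5+6·5 = 40
M: 5·4 = 20 | 6·2+2·4+6·0 = 20
Q: 5·6 = 30 | 6·3+2·0+6·2 = 30
gcd(5,6,2,6) = 1

Coefficients: [5, 6, 2, 6]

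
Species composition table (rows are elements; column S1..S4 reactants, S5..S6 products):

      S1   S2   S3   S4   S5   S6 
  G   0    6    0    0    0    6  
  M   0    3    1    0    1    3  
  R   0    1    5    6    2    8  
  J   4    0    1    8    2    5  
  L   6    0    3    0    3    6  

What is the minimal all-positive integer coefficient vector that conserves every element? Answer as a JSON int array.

Coefficients: [3, 3, 5, 1, 5, 3]

G: 3·0+3·6+5·0+1·0 = 18 | 5·0+3·6 = 18
M: 3·0+3·3+5·1+1·0 = 14 | 5·1+3·3 = 14
R: 3·0+3·1+5·5+1·6 = 34 | 5·2+3·8 = 34
J: 3·4+3·0+5·1+1·8 = 25 | 5·2+3·5 = 25
L: 3·6+3·0+5·3+1·0 = 33 | 5·3+3·6 = 33
gcd(3,3,5,1,5,3) = 1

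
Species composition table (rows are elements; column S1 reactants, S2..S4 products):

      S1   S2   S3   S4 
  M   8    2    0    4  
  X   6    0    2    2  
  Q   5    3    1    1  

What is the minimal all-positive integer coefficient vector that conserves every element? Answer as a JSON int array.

Coefficients: [3, 2, 4, 5]

M: 3·8 = 24 | 2·2+4·0+5·4 = 24
X: 3·6 = 18 | 2·0+4·2+5·2 = 18
Q: 3·5 = 15 | 2·3+4·1+5·1 = 15
gcd(3,2,4,5) = 1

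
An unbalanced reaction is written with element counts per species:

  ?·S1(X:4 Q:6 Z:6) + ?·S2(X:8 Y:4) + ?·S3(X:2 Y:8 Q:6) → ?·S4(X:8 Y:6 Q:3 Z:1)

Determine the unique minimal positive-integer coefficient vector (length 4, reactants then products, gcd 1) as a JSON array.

Coefficients: [1, 5, 2, 6]

X: 1·4+5·8+2·2 = 48 | 6·8 = 48
Y: 1·0+5·4+2·8 = 36 | 6·6 = 36
Q: 1·6+5·0+2·6 = 18 | 6·3 = 18
Z: 1·6+5·0+2·0 = 6 | 6·1 = 6
gcd(1,5,2,6) = 1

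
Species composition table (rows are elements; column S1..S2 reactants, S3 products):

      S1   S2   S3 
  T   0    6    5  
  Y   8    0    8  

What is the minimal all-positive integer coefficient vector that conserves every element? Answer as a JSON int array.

T: 6·0+5·6 = 30 | 6·5 = 30
Y: 6·8+5·0 = 48 | 6·8 = 48
gcd(6,5,6) = 1

Coefficients: [6, 5, 6]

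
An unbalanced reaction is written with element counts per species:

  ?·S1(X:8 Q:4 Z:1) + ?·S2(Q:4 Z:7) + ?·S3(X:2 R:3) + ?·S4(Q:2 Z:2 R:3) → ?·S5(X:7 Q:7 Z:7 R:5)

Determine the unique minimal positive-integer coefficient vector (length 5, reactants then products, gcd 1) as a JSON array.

Coefficients: [4, 4, 5, 5, 6]

X: 4·8+4·0+5·2+5·0 = 42 | 6·7 = 42
Q: 4·4+4·4+5·0+5·2 = 42 | 6·7 = 42
Z: 4·1+4·7+5·0+5·2 = 42 | 6·7 = 42
R: 4·0+4·0+5·3+5·3 = 30 | 6·5 = 30
gcd(4,4,5,5,6) = 1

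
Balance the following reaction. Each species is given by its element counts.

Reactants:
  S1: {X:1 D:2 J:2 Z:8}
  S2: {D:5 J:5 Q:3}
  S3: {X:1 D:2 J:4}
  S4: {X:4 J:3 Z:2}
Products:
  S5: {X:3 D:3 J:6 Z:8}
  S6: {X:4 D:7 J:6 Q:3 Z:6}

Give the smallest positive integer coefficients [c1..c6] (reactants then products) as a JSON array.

X: 6·1+1·0+4·1+3·4 = 22 | 6·3+1·4 = 22
D: 6·2+1·5+4·2+3·0 = 25 | 6·3+1·7 = 25
J: 6·2+1·5+4·4+3·3 = 42 | 6·6+1·6 = 42
Q: 6·0+1·3+4·0+3·0 = 3 | 6·0+1·3 = 3
Z: 6·8+1·0+4·0+3·2 = 54 | 6·8+1·6 = 54
gcd(6,1,4,3,6,1) = 1

Coefficients: [6, 1, 4, 3, 6, 1]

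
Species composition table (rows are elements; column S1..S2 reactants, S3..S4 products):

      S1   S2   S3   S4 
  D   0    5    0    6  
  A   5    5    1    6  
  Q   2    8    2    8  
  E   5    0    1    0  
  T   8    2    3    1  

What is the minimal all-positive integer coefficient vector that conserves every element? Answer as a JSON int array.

D: 1·0+6·5 = 30 | 5·0+5·6 = 30
A: 1·5+6·5 = 35 | 5·1+5·6 = 35
Q: 1·2+6·8 = 50 | 5·2+5·8 = 50
E: 1·5+6·0 = 5 | 5·1+5·0 = 5
T: 1·8+6·2 = 20 | 5·3+5·1 = 20
gcd(1,6,5,5) = 1

Coefficients: [1, 6, 5, 5]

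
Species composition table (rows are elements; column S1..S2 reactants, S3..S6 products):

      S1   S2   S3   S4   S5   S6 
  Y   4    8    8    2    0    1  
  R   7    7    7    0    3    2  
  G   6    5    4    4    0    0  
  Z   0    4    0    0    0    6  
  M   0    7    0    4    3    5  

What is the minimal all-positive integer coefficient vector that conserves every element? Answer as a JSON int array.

Y: 1·4+6·8 = 52 | 5·8+4·2+2·0+4·1 = 52
R: 1·7+6·7 = 49 | 5·7+4·0+2·3+4·2 = 49
G: 1·6+6·5 = 36 | 5·4+4·4+2·0+4·0 = 36
Z: 1·0+6·4 = 24 | 5·0+4·0+2·0+4·6 = 24
M: 1·0+6·7 = 42 | 5·0+4·4+2·3+4·5 = 42
gcd(1,6,5,4,2,4) = 1

Coefficients: [1, 6, 5, 4, 2, 4]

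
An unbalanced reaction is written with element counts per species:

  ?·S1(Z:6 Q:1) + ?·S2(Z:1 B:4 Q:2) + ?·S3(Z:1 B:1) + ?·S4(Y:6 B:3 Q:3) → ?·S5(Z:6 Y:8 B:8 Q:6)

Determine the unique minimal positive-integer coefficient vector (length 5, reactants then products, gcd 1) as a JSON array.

Coefficients: [2, 2, 4, 4, 3]

Z: 2·6+2·1+4·1+4·0 = 18 | 3·6 = 18
Y: 2·0+2·0+4·0+4·6 = 24 | 3·8 = 24
B: 2·0+2·4+4·1+4·3 = 24 | 3·8 = 24
Q: 2·1+2·2+4·0+4·3 = 18 | 3·6 = 18
gcd(2,2,4,4,3) = 1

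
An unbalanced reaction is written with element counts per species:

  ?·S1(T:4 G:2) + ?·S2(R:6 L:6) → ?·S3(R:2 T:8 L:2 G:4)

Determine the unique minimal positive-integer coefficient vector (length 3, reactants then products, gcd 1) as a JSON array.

Coefficients: [6, 1, 3]

R: 6·0+1·6 = 6 | 3·2 = 6
T: 6·4+1·0 = 24 | 3·8 = 24
L: 6·0+1·6 = 6 | 3·2 = 6
G: 6·2+1·0 = 12 | 3·4 = 12
gcd(6,1,3) = 1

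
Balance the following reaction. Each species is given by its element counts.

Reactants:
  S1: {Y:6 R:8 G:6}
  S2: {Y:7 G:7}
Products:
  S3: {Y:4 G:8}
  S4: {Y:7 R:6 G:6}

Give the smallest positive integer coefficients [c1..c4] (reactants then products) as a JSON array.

Y: 3·6+2·7 = 32 | 1·4+4·7 = 32
R: 3·8+2·0 = 24 | 1·0+4·6 = 24
G: 3·6+2·7 = 32 | 1·8+4·6 = 32
gcd(3,2,1,4) = 1

Coefficients: [3, 2, 1, 4]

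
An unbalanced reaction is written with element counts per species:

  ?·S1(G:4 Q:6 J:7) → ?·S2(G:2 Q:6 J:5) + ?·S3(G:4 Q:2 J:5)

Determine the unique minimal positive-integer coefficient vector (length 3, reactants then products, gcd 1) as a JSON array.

Coefficients: [5, 4, 3]

G: 5·4 = 20 | 4·2+3·4 = 20
Q: 5·6 = 30 | 4·6+3·2 = 30
J: 5·7 = 35 | 4·5+3·5 = 35
gcd(5,4,3) = 1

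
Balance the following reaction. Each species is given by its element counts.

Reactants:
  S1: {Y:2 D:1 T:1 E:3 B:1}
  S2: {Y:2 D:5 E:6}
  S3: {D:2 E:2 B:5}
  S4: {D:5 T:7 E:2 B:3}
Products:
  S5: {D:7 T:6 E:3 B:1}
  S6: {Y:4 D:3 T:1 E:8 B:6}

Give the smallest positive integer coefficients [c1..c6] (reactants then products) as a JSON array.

Coefficients: [6, 4, 3, 5, 6, 5]

Y: 6·2+4·2+3·0+5·0 = 20 | 6·0+5·4 = 20
D: 6·1+4·5+3·2+5·5 = 57 | 6·7+5·3 = 57
T: 6·1+4·0+3·0+5·7 = 41 | 6·6+5·1 = 41
E: 6·3+4·6+3·2+5·2 = 58 | 6·3+5·8 = 58
B: 6·1+4·0+3·5+5·3 = 36 | 6·1+5·6 = 36
gcd(6,4,3,5,6,5) = 1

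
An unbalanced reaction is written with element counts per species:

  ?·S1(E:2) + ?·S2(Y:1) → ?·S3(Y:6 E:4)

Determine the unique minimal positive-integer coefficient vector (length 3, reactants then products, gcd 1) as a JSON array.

Y: 2·0+6·1 = 6 | 1·6 = 6
E: 2·2+6·0 = 4 | 1·4 = 4
gcd(2,6,1) = 1

Coefficients: [2, 6, 1]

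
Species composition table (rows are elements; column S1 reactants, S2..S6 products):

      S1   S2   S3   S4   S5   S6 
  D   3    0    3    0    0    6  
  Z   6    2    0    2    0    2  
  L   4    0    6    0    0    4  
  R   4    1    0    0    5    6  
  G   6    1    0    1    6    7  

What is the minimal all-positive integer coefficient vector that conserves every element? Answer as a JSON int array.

Coefficients: [4, 5, 2, 6, 1, 1]

D: 4·3 = 12 | 5·0+2·3+6·0+1·0+1·6 = 12
Z: 4·6 = 24 | 5·2+2·0+6·2+1·0+1·2 = 24
L: 4·4 = 16 | 5·0+2·6+6·0+1·0+1·4 = 16
R: 4·4 = 16 | 5·1+2·0+6·0+1·5+1·6 = 16
G: 4·6 = 24 | 5·1+2·0+6·1+1·6+1·7 = 24
gcd(4,5,2,6,1,1) = 1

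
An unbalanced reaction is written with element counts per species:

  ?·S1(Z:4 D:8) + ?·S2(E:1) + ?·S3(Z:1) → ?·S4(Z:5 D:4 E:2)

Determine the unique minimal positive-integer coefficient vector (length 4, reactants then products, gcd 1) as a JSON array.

Coefficients: [1, 4, 6, 2]

Z: 1·4+4·0+6·1 = 10 | 2·5 = 10
D: 1·8+4·0+6·0 = 8 | 2·4 = 8
E: 1·0+4·1+6·0 = 4 | 2·2 = 4
gcd(1,4,6,2) = 1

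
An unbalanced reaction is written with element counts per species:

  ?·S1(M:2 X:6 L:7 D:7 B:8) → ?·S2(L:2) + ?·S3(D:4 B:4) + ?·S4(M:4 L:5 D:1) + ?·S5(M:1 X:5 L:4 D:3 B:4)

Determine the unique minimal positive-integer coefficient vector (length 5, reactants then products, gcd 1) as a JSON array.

Coefficients: [5, 3, 4, 1, 6]

M: 5·2 = 10 | 3·0+4·0+1·4+6·1 = 10
X: 5·6 = 30 | 3·0+4·0+1·0+6·5 = 30
L: 5·7 = 35 | 3·2+4·0+1·5+6·4 = 35
D: 5·7 = 35 | 3·0+4·4+1·1+6·3 = 35
B: 5·8 = 40 | 3·0+4·4+1·0+6·4 = 40
gcd(5,3,4,1,6) = 1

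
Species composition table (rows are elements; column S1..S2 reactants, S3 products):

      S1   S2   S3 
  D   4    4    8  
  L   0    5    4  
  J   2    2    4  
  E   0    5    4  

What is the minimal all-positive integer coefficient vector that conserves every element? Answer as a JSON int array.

D: 6·4+4·4 = 40 | 5·8 = 40
L: 6·0+4·5 = 20 | 5·4 = 20
J: 6·2+4·2 = 20 | 5·4 = 20
E: 6·0+4·5 = 20 | 5·4 = 20
gcd(6,4,5) = 1

Coefficients: [6, 4, 5]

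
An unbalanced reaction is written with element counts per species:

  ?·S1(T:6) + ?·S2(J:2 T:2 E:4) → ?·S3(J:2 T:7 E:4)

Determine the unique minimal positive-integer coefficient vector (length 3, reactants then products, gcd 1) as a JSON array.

J: 5·0+6·2 = 12 | 6·2 = 12
T: 5·6+6·2 = 42 | 6·7 = 42
E: 5·0+6·4 = 24 | 6·4 = 24
gcd(5,6,6) = 1

Coefficients: [5, 6, 6]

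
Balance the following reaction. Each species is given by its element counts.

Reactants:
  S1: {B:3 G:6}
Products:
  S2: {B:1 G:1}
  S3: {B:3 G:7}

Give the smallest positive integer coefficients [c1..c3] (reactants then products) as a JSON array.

Coefficients: [4, 3, 3]

B: 4·3 = 12 | 3·1+3·3 = 12
G: 4·6 = 24 | 3·1+3·7 = 24
gcd(4,3,3) = 1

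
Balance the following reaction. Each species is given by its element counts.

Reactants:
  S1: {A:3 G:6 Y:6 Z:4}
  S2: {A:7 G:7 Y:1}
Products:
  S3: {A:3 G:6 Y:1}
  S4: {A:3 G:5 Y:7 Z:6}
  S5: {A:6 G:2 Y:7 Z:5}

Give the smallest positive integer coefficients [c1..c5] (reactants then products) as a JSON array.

A: 4·3+3·7 = 33 | 6·3+1·3+2·6 = 33
G: 4·6+3·7 = 45 | 6·6+1·5+2·2 = 45
Y: 4·6+3·1 = 27 | 6·1+1·7+2·7 = 27
Z: 4·4+3·0 = 16 | 6·0+1·6+2·5 = 16
gcd(4,3,6,1,2) = 1

Coefficients: [4, 3, 6, 1, 2]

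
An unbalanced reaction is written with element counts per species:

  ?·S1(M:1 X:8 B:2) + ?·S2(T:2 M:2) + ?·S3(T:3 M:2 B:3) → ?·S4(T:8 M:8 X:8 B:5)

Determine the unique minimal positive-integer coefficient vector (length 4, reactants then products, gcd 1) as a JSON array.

T: 2·0+5·2+2·3 = 16 | 2·8 = 16
M: 2·1+5·2+2·2 = 16 | 2·8 = 16
X: 2·8+5·0+2·0 = 16 | 2·8 = 16
B: 2·2+5·0+2·3 = 10 | 2·5 = 10
gcd(2,5,2,2) = 1

Coefficients: [2, 5, 2, 2]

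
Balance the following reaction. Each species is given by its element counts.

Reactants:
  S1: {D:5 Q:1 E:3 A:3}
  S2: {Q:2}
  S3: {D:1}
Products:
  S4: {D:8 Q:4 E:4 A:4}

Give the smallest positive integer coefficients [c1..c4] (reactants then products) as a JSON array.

Coefficients: [4, 4, 4, 3]

D: 4·5+4·0+4·1 = 24 | 3·8 = 24
Q: 4·1+4·2+4·0 = 12 | 3·4 = 12
E: 4·3+4·0+4·0 = 12 | 3·4 = 12
A: 4·3+4·0+4·0 = 12 | 3·4 = 12
gcd(4,4,4,3) = 1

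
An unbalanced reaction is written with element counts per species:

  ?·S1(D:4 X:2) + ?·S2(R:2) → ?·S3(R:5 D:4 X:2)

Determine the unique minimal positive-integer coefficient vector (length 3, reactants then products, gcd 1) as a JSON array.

Coefficients: [2, 5, 2]

R: 2·0+5·2 = 10 | 2·5 = 10
D: 2·4+5·0 = 8 | 2·4 = 8
X: 2·2+5·0 = 4 | 2·2 = 4
gcd(2,5,2) = 1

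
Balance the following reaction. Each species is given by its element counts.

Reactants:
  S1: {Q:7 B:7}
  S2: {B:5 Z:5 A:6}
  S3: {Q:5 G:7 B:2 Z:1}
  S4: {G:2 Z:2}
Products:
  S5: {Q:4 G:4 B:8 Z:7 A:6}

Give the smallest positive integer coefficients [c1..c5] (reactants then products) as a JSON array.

Coefficients: [2, 6, 2, 5, 6]

Q: 2·7+6·0+2·5+5·0 = 24 | 6·4 = 24
G: 2·0+6·0+2·7+5·2 = 24 | 6·4 = 24
B: 2·7+6·5+2·2+5·0 = 48 | 6·8 = 48
Z: 2·0+6·5+2·1+5·2 = 42 | 6·7 = 42
A: 2·0+6·6+2·0+5·0 = 36 | 6·6 = 36
gcd(2,6,2,5,6) = 1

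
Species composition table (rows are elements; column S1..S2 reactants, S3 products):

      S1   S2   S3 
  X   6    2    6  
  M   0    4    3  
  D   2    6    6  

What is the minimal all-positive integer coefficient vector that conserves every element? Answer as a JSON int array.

X: 3·6+3·2 = 24 | 4·6 = 24
M: 3·0+3·4 = 12 | 4·3 = 12
D: 3·2+3·6 = 24 | 4·6 = 24
gcd(3,3,4) = 1

Coefficients: [3, 3, 4]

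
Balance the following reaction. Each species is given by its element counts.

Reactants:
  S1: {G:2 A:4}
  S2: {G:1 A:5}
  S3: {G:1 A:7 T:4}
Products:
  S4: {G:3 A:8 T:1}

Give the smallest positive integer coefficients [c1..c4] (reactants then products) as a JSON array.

G: 5·2+1·1+1·1 = 12 | 4·3 = 12
A: 5·4+1·5+1·7 = 32 | 4·8 = 32
T: 5·0+1·0+1·4 = 4 | 4·1 = 4
gcd(5,1,1,4) = 1

Coefficients: [5, 1, 1, 4]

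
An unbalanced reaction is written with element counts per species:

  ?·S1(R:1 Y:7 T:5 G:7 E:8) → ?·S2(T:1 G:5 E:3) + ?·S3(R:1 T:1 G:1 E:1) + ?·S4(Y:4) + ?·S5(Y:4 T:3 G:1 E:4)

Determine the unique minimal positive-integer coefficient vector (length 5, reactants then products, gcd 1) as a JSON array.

R: 4·1 = 4 | 4·0+4·1+3·0+4·0 = 4
Y: 4·7 = 28 | 4·0+4·0+3·4+4·4 = 28
T: 4·5 = 20 | 4·1+4·1+3·0+4·3 = 20
G: 4·7 = 28 | 4·5+4·1+3·0+4·1 = 28
E: 4·8 = 32 | 4·3+4·1+3·0+4·4 = 32
gcd(4,4,4,3,4) = 1

Coefficients: [4, 4, 4, 3, 4]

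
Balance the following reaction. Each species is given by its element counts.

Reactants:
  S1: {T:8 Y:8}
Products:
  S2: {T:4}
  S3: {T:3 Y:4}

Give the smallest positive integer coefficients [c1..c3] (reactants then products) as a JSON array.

T: 2·8 = 16 | 1·4+4·3 = 16
Y: 2·8 = 16 | 1·0+4·4 = 16
gcd(2,1,4) = 1

Coefficients: [2, 1, 4]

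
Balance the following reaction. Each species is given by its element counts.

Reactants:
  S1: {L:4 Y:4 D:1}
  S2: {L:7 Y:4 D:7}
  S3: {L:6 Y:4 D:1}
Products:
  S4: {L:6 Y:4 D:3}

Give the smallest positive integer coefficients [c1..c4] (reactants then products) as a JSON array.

Coefficients: [1, 2, 3, 6]

L: 1·4+2·7+3·6 = 36 | 6·6 = 36
Y: 1·4+2·4+3·4 = 24 | 6·4 = 24
D: 1·1+2·7+3·1 = 18 | 6·3 = 18
gcd(1,2,3,6) = 1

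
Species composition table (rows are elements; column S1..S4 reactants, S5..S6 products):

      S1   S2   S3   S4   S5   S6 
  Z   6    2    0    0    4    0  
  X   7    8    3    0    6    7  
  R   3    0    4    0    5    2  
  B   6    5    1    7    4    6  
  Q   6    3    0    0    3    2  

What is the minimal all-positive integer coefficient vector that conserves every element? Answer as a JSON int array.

Z: 2·6+2·2+5·0+1·0 = 16 | 4·4+3·0 = 16
X: 2·7+2·8+5·3+1·0 = 45 | 4·6+3·7 = 45
R: 2·3+2·0+5·4+1·0 = 26 | 4·5+3·2 = 26
B: 2·6+2·5+5·1+1·7 = 34 | 4·4+3·6 = 34
Q: 2·6+2·3+5·0+1·0 = 18 | 4·3+3·2 = 18
gcd(2,2,5,1,4,3) = 1

Coefficients: [2, 2, 5, 1, 4, 3]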